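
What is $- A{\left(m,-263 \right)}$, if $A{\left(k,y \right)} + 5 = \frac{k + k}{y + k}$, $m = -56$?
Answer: $\frac{1483}{319} \approx 4.6489$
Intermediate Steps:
$A{\left(k,y \right)} = -5 + \frac{2 k}{k + y}$ ($A{\left(k,y \right)} = -5 + \frac{k + k}{y + k} = -5 + \frac{2 k}{k + y}$)
$- A{\left(m,-263 \right)} = - \frac{\left(-5\right) \left(-263\right) - -168}{-56 - 263} = - \frac{1315 + 168}{-319} = - \frac{\left(-1\right) 1483}{319} = \left(-1\right) \left(- \frac{1483}{319}\right) = \frac{1483}{319}$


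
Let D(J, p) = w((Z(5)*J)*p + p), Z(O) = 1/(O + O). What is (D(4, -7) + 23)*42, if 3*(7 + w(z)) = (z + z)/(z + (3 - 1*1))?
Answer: 27580/39 ≈ 707.18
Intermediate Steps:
Z(O) = 1/(2*O)
w(z) = -7 + 2*z/(3*(2 + z)) (w(z) = -7 + ((z + z)/(z + (3 - 1*1)))/3 = -7 + ((2*z)/(z + (3 - 1)))/3 = -7 + ((2*z)/(z + 2))/3 = -7 + ((2*z)/(2 + z))/3 = -7 + (2*z/(2 + z))/3 = -7 + 2*z/(3*(2 + z)))
D(J, p) = (-42 - 19*p - 19*J*p/10)/(3*(2 + p + J*p/10)) (D(J, p) = (-42 - 19*((((1/2)/5)*J)*p + p))/(3*(2 + ((((1/2)/5)*J)*p + p))) = (-42 - 19*((((1/2)*(1/5))*J)*p + p))/(3*(2 + ((((1/2)*(1/5))*J)*p + p))) = (-42 - 19*((J/10)*p + p))/(3*(2 + ((J/10)*p + p))) = (-42 - 19*(J*p/10 + p))/(3*(2 + (J*p/10 + p))) = (-42 - 19*(p + J*p/10))/(3*(2 + (p + J*p/10))) = (-42 + (-19*p - 19*J*p/10))/(3*(2 + p + J*p/10)) = (-42 - 19*p - 19*J*p/10)/(3*(2 + p + J*p/10)))
(D(4, -7) + 23)*42 = ((-420 - 19*(-7)*(10 + 4))/(3*(20 - 7*(10 + 4))) + 23)*42 = ((-420 - 19*(-7)*14)/(3*(20 - 7*14)) + 23)*42 = ((-420 + 1862)/(3*(20 - 98)) + 23)*42 = ((1/3)*1442/(-78) + 23)*42 = ((1/3)*(-1/78)*1442 + 23)*42 = (-721/117 + 23)*42 = (1970/117)*42 = 27580/39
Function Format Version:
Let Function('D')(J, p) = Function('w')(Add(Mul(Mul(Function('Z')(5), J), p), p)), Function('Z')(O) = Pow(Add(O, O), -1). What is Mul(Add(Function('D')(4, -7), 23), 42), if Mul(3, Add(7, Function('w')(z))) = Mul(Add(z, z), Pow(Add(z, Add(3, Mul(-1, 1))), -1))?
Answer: Rational(27580, 39) ≈ 707.18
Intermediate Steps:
Function('Z')(O) = Mul(Rational(1, 2), Pow(O, -1)) (Function('Z')(O) = Pow(Mul(2, O), -1) = Mul(Rational(1, 2), Pow(O, -1)))
Function('w')(z) = Add(-7, Mul(Rational(2, 3), z, Pow(Add(2, z), -1))) (Function('w')(z) = Add(-7, Mul(Rational(1, 3), Mul(Add(z, z), Pow(Add(z, Add(3, Mul(-1, 1))), -1)))) = Add(-7, Mul(Rational(1, 3), Mul(Mul(2, z), Pow(Add(z, Add(3, -1)), -1)))) = Add(-7, Mul(Rational(1, 3), Mul(Mul(2, z), Pow(Add(z, 2), -1)))) = Add(-7, Mul(Rational(1, 3), Mul(Mul(2, z), Pow(Add(2, z), -1)))) = Add(-7, Mul(Rational(1, 3), Mul(2, z, Pow(Add(2, z), -1)))) = Add(-7, Mul(Rational(2, 3), z, Pow(Add(2, z), -1))))
Function('D')(J, p) = Mul(Rational(1, 3), Pow(Add(2, p, Mul(Rational(1, 10), J, p)), -1), Add(-42, Mul(-19, p), Mul(Rational(-19, 10), J, p))) (Function('D')(J, p) = Mul(Rational(1, 3), Pow(Add(2, Add(Mul(Mul(Mul(Rational(1, 2), Pow(5, -1)), J), p), p)), -1), Add(-42, Mul(-19, Add(Mul(Mul(Mul(Rational(1, 2), Pow(5, -1)), J), p), p)))) = Mul(Rational(1, 3), Pow(Add(2, Add(Mul(Mul(Mul(Rational(1, 2), Rational(1, 5)), J), p), p)), -1), Add(-42, Mul(-19, Add(Mul(Mul(Mul(Rational(1, 2), Rational(1, 5)), J), p), p)))) = Mul(Rational(1, 3), Pow(Add(2, Add(Mul(Mul(Rational(1, 10), J), p), p)), -1), Add(-42, Mul(-19, Add(Mul(Mul(Rational(1, 10), J), p), p)))) = Mul(Rational(1, 3), Pow(Add(2, Add(Mul(Rational(1, 10), J, p), p)), -1), Add(-42, Mul(-19, Add(Mul(Rational(1, 10), J, p), p)))) = Mul(Rational(1, 3), Pow(Add(2, Add(p, Mul(Rational(1, 10), J, p))), -1), Add(-42, Mul(-19, Add(p, Mul(Rational(1, 10), J, p))))) = Mul(Rational(1, 3), Pow(Add(2, p, Mul(Rational(1, 10), J, p)), -1), Add(-42, Add(Mul(-19, p), Mul(Rational(-19, 10), J, p)))) = Mul(Rational(1, 3), Pow(Add(2, p, Mul(Rational(1, 10), J, p)), -1), Add(-42, Mul(-19, p), Mul(Rational(-19, 10), J, p))))
Mul(Add(Function('D')(4, -7), 23), 42) = Mul(Add(Mul(Rational(1, 3), Pow(Add(20, Mul(-7, Add(10, 4))), -1), Add(-420, Mul(-19, -7, Add(10, 4)))), 23), 42) = Mul(Add(Mul(Rational(1, 3), Pow(Add(20, Mul(-7, 14)), -1), Add(-420, Mul(-19, -7, 14))), 23), 42) = Mul(Add(Mul(Rational(1, 3), Pow(Add(20, -98), -1), Add(-420, 1862)), 23), 42) = Mul(Add(Mul(Rational(1, 3), Pow(-78, -1), 1442), 23), 42) = Mul(Add(Mul(Rational(1, 3), Rational(-1, 78), 1442), 23), 42) = Mul(Add(Rational(-721, 117), 23), 42) = Mul(Rational(1970, 117), 42) = Rational(27580, 39)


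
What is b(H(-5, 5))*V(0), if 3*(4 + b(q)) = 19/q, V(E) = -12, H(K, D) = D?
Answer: 164/5 ≈ 32.800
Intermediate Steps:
b(q) = -4 + 19/(3*q) (b(q) = -4 + (19/q)/3 = -4 + 19/(3*q))
b(H(-5, 5))*V(0) = (-4 + (19/3)/5)*(-12) = (-4 + (19/3)*(⅕))*(-12) = (-4 + 19/15)*(-12) = -41/15*(-12) = 164/5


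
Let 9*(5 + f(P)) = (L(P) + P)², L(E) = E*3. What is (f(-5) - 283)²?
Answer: 4804864/81 ≈ 59319.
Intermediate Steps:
L(E) = 3*E
f(P) = -5 + 16*P²/9 (f(P) = -5 + (3*P + P)²/9 = -5 + (4*P)²/9 = -5 + (16*P²)/9 = -5 + 16*P²/9)
(f(-5) - 283)² = ((-5 + (16/9)*(-5)²) - 283)² = ((-5 + (16/9)*25) - 283)² = ((-5 + 400/9) - 283)² = (355/9 - 283)² = (-2192/9)² = 4804864/81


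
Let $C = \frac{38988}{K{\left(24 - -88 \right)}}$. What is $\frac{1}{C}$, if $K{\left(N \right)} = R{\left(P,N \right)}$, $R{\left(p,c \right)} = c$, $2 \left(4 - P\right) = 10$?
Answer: $\frac{28}{9747} \approx 0.0028727$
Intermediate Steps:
$P = -1$ ($P = 4 - 5 = -1$)
$K{\left(N \right)} = N$
$C = \frac{9747}{28}$ ($C = \frac{38988}{24 - -88} = \frac{38988}{24 + 88} = \frac{38988}{112} = 38988 \cdot \frac{1}{112} = \frac{9747}{28} \approx 348.11$)
$\frac{1}{C} = \frac{1}{\frac{9747}{28}} = \frac{28}{9747}$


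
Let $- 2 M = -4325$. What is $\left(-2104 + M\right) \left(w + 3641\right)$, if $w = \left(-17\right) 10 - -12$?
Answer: $\frac{407511}{2} \approx 2.0376 \cdot 10^{5}$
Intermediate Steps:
$M = \frac{4325}{2}$ ($M = \left(- \frac{1}{2}\right) \left(-4325\right) = \frac{4325}{2} \approx 2162.5$)
$w = -158$ ($w = -170 + 12 = -158$)
$\left(-2104 + M\right) \left(w + 3641\right) = \left(-2104 + \frac{4325}{2}\right) \left(-158 + 3641\right) = \frac{117}{2} \cdot 3483 = \frac{407511}{2}$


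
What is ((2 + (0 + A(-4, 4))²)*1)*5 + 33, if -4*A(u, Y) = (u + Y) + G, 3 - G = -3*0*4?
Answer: 733/16 ≈ 45.813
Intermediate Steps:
G = 3 (G = 3 - (-3*0)*4 = 3 - 0*4 = 3 - 1*0 = 3 + 0 = 3)
A(u, Y) = -¾ - Y/4 - u/4 (A(u, Y) = -((u + Y) + 3)/4 = -((Y + u) + 3)/4 = -(3 + Y + u)/4 = -¾ - Y/4 - u/4)
((2 + (0 + A(-4, 4))²)*1)*5 + 33 = ((2 + (0 + (-¾ - ¼*4 - ¼*(-4)))²)*1)*5 + 33 = ((2 + (0 + (-¾ - 1 + 1))²)*1)*5 + 33 = ((2 + (0 - ¾)²)*1)*5 + 33 = ((2 + (-¾)²)*1)*5 + 33 = ((2 + 9/16)*1)*5 + 33 = ((41/16)*1)*5 + 33 = (41/16)*5 + 33 = 205/16 + 33 = 733/16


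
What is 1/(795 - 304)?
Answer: 1/491 ≈ 0.0020367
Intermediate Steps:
1/(795 - 304) = 1/491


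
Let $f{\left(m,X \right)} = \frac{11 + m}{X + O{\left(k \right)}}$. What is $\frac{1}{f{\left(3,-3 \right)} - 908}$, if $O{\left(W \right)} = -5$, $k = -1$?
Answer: $- \frac{4}{3639} \approx -0.0010992$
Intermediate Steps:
$f{\left(m,X \right)} = \frac{11 + m}{-5 + X}$ ($f{\left(m,X \right)} = \frac{11 + m}{X - 5} = \frac{11 + m}{-5 + X}$)
$\frac{1}{f{\left(3,-3 \right)} - 908} = \frac{1}{\frac{11 + 3}{-5 - 3} - 908} = \frac{1}{\frac{1}{-8} \cdot 14 - 908} = \frac{1}{\left(- \frac{1}{8}\right) 14 - 908} = \frac{1}{- \frac{7}{4} - 908} = \frac{1}{- \frac{3639}{4}} = - \frac{4}{3639}$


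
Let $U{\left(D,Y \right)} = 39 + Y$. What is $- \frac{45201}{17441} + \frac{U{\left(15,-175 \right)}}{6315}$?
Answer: $- \frac{287816291}{110139915} \approx -2.6132$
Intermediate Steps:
$- \frac{45201}{17441} + \frac{U{\left(15,-175 \right)}}{6315} = - \frac{45201}{17441} + \frac{39 - 175}{6315} = \left(-45201\right) \frac{1}{17441} - \frac{136}{6315} = - \frac{45201}{17441} - \frac{136}{6315} = - \frac{287816291}{110139915}$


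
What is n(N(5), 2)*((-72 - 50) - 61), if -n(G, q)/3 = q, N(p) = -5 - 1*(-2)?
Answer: 1098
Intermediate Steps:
N(p) = -3 (N(p) = -5 + 2 = -3)
n(G, q) = -3*q
n(N(5), 2)*((-72 - 50) - 61) = (-3*2)*((-72 - 50) - 61) = -6*(-122 - 61) = -6*(-183) = 1098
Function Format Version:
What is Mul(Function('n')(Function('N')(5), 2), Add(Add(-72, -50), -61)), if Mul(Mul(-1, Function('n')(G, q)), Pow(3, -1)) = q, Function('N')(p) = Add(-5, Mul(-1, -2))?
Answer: 1098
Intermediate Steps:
Function('N')(p) = -3 (Function('N')(p) = Add(-5, 2) = -3)
Function('n')(G, q) = Mul(-3, q)
Mul(Function('n')(Function('N')(5), 2), Add(Add(-72, -50), -61)) = Mul(Mul(-3, 2), Add(Add(-72, -50), -61)) = Mul(-6, Add(-122, -61)) = Mul(-6, -183) = 1098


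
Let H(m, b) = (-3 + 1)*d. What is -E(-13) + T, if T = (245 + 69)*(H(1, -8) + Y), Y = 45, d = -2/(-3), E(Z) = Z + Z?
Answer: 41212/3 ≈ 13737.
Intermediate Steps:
E(Z) = 2*Z
d = ⅔ (d = -2*(-⅓) = ⅔ ≈ 0.66667)
H(m, b) = -4/3 (H(m, b) = (-3 + 1)*(⅔) = -2*⅔ = -4/3)
T = 41134/3 (T = (245 + 69)*(-4/3 + 45) = 314*(131/3) = 41134/3 ≈ 13711.)
-E(-13) + T = -2*(-13) + 41134/3 = -1*(-26) + 41134/3 = 26 + 41134/3 = 41212/3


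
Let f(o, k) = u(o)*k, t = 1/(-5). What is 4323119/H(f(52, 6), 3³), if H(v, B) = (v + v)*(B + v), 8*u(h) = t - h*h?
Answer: 864623800/1623452949 ≈ 0.53258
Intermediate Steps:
t = -⅕ ≈ -0.20000
u(h) = -1/40 - h²/8 (u(h) = (-⅕ - h*h)/8 = (-⅕ - h²)/8 = -1/40 - h²/8)
f(o, k) = k*(-1/40 - o²/8) (f(o, k) = (-1/40 - o²/8)*k = k*(-1/40 - o²/8))
H(v, B) = 2*v*(B + v) (H(v, B) = (2*v)*(B + v) = 2*v*(B + v))
4323119/H(f(52, 6), 3³) = 4323119/((2*(-1/40*6*(1 + 5*52²))*(3³ - 1/40*6*(1 + 5*52²)))) = 4323119/((2*(-1/40*6*(1 + 5*2704))*(27 - 1/40*6*(1 + 5*2704)))) = 4323119/((2*(-1/40*6*(1 + 13520))*(27 - 1/40*6*(1 + 13520)))) = 4323119/((2*(-1/40*6*13521)*(27 - 1/40*6*13521))) = 4323119/((2*(-40563/20)*(27 - 40563/20))) = 4323119/((2*(-40563/20)*(-40023/20))) = 4323119/(1623452949/200) = 4323119*(200/1623452949) = 864623800/1623452949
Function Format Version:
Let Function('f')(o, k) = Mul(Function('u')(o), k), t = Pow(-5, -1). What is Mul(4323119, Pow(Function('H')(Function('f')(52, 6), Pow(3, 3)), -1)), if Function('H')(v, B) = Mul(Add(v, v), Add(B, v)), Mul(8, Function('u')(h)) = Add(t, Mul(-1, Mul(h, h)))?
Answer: Rational(864623800, 1623452949) ≈ 0.53258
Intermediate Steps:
t = Rational(-1, 5) ≈ -0.20000
Function('u')(h) = Add(Rational(-1, 40), Mul(Rational(-1, 8), Pow(h, 2))) (Function('u')(h) = Mul(Rational(1, 8), Add(Rational(-1, 5), Mul(-1, Mul(h, h)))) = Mul(Rational(1, 8), Add(Rational(-1, 5), Mul(-1, Pow(h, 2)))) = Add(Rational(-1, 40), Mul(Rational(-1, 8), Pow(h, 2))))
Function('f')(o, k) = Mul(k, Add(Rational(-1, 40), Mul(Rational(-1, 8), Pow(o, 2)))) (Function('f')(o, k) = Mul(Add(Rational(-1, 40), Mul(Rational(-1, 8), Pow(o, 2))), k) = Mul(k, Add(Rational(-1, 40), Mul(Rational(-1, 8), Pow(o, 2)))))
Function('H')(v, B) = Mul(2, v, Add(B, v)) (Function('H')(v, B) = Mul(Mul(2, v), Add(B, v)) = Mul(2, v, Add(B, v)))
Mul(4323119, Pow(Function('H')(Function('f')(52, 6), Pow(3, 3)), -1)) = Mul(4323119, Pow(Mul(2, Mul(Rational(-1, 40), 6, Add(1, Mul(5, Pow(52, 2)))), Add(Pow(3, 3), Mul(Rational(-1, 40), 6, Add(1, Mul(5, Pow(52, 2)))))), -1)) = Mul(4323119, Pow(Mul(2, Mul(Rational(-1, 40), 6, Add(1, Mul(5, 2704))), Add(27, Mul(Rational(-1, 40), 6, Add(1, Mul(5, 2704))))), -1)) = Mul(4323119, Pow(Mul(2, Mul(Rational(-1, 40), 6, Add(1, 13520)), Add(27, Mul(Rational(-1, 40), 6, Add(1, 13520)))), -1)) = Mul(4323119, Pow(Mul(2, Mul(Rational(-1, 40), 6, 13521), Add(27, Mul(Rational(-1, 40), 6, 13521))), -1)) = Mul(4323119, Pow(Mul(2, Rational(-40563, 20), Add(27, Rational(-40563, 20))), -1)) = Mul(4323119, Pow(Mul(2, Rational(-40563, 20), Rational(-40023, 20)), -1)) = Mul(4323119, Pow(Rational(1623452949, 200), -1)) = Mul(4323119, Rational(200, 1623452949)) = Rational(864623800, 1623452949)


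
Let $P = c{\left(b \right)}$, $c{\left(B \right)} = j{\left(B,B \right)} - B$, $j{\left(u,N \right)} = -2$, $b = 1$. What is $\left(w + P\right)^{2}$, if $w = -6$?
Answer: $81$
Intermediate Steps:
$c{\left(B \right)} = -2 - B$
$P = -3$ ($P = -2 - 1 = -3$)
$\left(w + P\right)^{2} = \left(-6 - 3\right)^{2} = \left(-9\right)^{2} = 81$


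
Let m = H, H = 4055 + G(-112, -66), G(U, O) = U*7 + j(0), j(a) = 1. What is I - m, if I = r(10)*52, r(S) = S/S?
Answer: -3220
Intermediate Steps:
r(S) = 1
G(U, O) = 1 + 7*U (G(U, O) = U*7 + 1 = 7*U + 1 = 1 + 7*U)
H = 3272 (H = 4055 + (1 + 7*(-112)) = 4055 + (1 - 784) = 4055 - 783 = 3272)
I = 52 (I = 1*52 = 52)
m = 3272
I - m = 52 - 1*3272 = 52 - 3272 = -3220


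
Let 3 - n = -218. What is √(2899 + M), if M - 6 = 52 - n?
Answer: 12*√19 ≈ 52.307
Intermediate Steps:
n = 221 (n = 3 - 1*(-218) = 3 + 218 = 221)
M = -163 (M = 6 + (52 - 1*221) = 6 + (52 - 221) = 6 - 169 = -163)
√(2899 + M) = √(2899 - 163) = √2736 = 12*√19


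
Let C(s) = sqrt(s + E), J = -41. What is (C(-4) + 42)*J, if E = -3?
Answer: -1722 - 41*I*sqrt(7) ≈ -1722.0 - 108.48*I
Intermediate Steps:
C(s) = sqrt(-3 + s) (C(s) = sqrt(s - 3) = sqrt(-3 + s))
(C(-4) + 42)*J = (sqrt(-3 - 4) + 42)*(-41) = (sqrt(-7) + 42)*(-41) = (I*sqrt(7) + 42)*(-41) = (42 + I*sqrt(7))*(-41) = -1722 - 41*I*sqrt(7)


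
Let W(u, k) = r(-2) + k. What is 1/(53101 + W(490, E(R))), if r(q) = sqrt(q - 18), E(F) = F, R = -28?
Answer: 53073/2816743349 - 2*I*sqrt(5)/2816743349 ≈ 1.8842e-5 - 1.5877e-9*I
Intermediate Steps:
r(q) = sqrt(-18 + q)
W(u, k) = k + 2*I*sqrt(5) (W(u, k) = sqrt(-18 - 2) + k = sqrt(-20) + k = 2*I*sqrt(5) + k = k + 2*I*sqrt(5))
1/(53101 + W(490, E(R))) = 1/(53101 + (-28 + 2*I*sqrt(5))) = 1/(53073 + 2*I*sqrt(5))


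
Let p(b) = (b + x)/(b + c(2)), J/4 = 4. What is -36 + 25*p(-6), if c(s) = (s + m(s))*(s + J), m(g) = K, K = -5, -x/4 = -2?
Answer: -221/6 ≈ -36.833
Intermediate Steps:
x = 8 (x = -4*(-2) = 8)
m(g) = -5
J = 16 (J = 4*4 = 16)
c(s) = (-5 + s)*(16 + s) (c(s) = (s - 5)*(s + 16) = (-5 + s)*(16 + s))
p(b) = (8 + b)/(-54 + b) (p(b) = (b + 8)/(b + (-80 + 2² + 11*2)) = (8 + b)/(b + (-80 + 4 + 22)) = (8 + b)/(b - 54) = (8 + b)/(-54 + b))
-36 + 25*p(-6) = -36 + 25*((8 - 6)/(-54 - 6)) = -36 + 25*(2/(-60)) = -36 + 25*(-1/60*2) = -36 + 25*(-1/30) = -36 - ⅚ = -221/6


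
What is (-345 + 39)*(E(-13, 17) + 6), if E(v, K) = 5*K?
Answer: -27846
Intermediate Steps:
(-345 + 39)*(E(-13, 17) + 6) = (-345 + 39)*(5*17 + 6) = -306*(85 + 6) = -306*91 = -27846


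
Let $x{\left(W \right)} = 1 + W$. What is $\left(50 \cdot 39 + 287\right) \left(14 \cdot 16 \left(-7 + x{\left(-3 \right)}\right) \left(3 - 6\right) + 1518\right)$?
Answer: $16925142$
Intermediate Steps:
$\left(50 \cdot 39 + 287\right) \left(14 \cdot 16 \left(-7 + x{\left(-3 \right)}\right) \left(3 - 6\right) + 1518\right) = \left(50 \cdot 39 + 287\right) \left(14 \cdot 16 \left(-7 + \left(1 - 3\right)\right) \left(3 - 6\right) + 1518\right) = \left(1950 + 287\right) \left(224 \left(-7 - 2\right) \left(-3\right) + 1518\right) = 2237 \left(224 \left(\left(-9\right) \left(-3\right)\right) + 1518\right) = 2237 \left(224 \cdot 27 + 1518\right) = 2237 \left(6048 + 1518\right) = 2237 \cdot 7566 = 16925142$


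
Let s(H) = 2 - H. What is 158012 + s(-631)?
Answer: 158645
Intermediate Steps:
158012 + s(-631) = 158012 + (2 - 1*(-631)) = 158012 + (2 + 631) = 158012 + 633 = 158645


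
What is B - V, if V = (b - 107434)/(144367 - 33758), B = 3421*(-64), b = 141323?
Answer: -24217210785/110609 ≈ -2.1894e+5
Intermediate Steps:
B = -218944
V = 33889/110609 (V = (141323 - 107434)/(144367 - 33758) = 33889/110609 ≈ 0.30639)
B - V = -218944 - 1*33889/110609 = -218944 - 33889/110609 = -24217210785/110609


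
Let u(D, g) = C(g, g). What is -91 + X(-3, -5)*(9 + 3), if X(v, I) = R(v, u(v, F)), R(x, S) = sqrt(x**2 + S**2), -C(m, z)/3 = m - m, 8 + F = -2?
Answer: -55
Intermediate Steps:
F = -10 (F = -8 - 2 = -10)
C(m, z) = 0 (C(m, z) = -3*(m - m) = -3*0 = 0)
u(D, g) = 0
R(x, S) = sqrt(S**2 + x**2)
X(v, I) = sqrt(v**2) (X(v, I) = sqrt(0**2 + v**2) = sqrt(0 + v**2) = sqrt(v**2))
-91 + X(-3, -5)*(9 + 3) = -91 + sqrt((-3)**2)*(9 + 3) = -91 + sqrt(9)*12 = -91 + 3*12 = -91 + 36 = -55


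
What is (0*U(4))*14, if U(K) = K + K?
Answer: 0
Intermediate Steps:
U(K) = 2*K
(0*U(4))*14 = (0*(2*4))*14 = (0*8)*14 = 0*14 = 0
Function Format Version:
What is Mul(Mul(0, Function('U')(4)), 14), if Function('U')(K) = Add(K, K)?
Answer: 0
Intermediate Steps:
Function('U')(K) = Mul(2, K)
Mul(Mul(0, Function('U')(4)), 14) = Mul(Mul(0, Mul(2, 4)), 14) = Mul(Mul(0, 8), 14) = Mul(0, 14) = 0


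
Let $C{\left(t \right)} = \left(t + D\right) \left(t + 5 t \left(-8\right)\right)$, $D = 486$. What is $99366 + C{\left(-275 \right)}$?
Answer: $2362341$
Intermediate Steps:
$C{\left(t \right)} = - 39 t \left(486 + t\right)$ ($C{\left(t \right)} = \left(t + 486\right) \left(t + 5 t \left(-8\right)\right) = \left(486 + t\right) \left(t - 40 t\right) = \left(486 + t\right) \left(- 39 t\right) = - 39 t \left(486 + t\right)$)
$99366 + C{\left(-275 \right)} = 99366 - - 10725 \left(486 - 275\right) = 99366 - \left(-10725\right) 211 = 99366 + 2262975 = 2362341$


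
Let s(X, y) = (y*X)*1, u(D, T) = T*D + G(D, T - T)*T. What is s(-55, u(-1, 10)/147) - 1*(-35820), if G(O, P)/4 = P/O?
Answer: 5266090/147 ≈ 35824.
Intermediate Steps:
G(O, P) = 4*P/O (G(O, P) = 4*(P/O) = 4*P/O)
u(D, T) = D*T (u(D, T) = T*D + (4*(T - T)/D)*T = D*T + (4*0/D)*T = D*T + 0*T = D*T + 0 = D*T)
s(X, y) = X*y (s(X, y) = (X*y)*1 = X*y)
s(-55, u(-1, 10)/147) - 1*(-35820) = -55*(-1*10)/147 - 1*(-35820) = -(-550)/147 + 35820 = -55*(-10/147) + 35820 = 550/147 + 35820 = 5266090/147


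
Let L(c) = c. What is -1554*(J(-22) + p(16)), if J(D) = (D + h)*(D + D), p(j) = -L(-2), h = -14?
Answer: -2464644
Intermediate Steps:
p(j) = 2 (p(j) = -1*(-2) = 2)
J(D) = 2*D*(-14 + D) (J(D) = (D - 14)*(D + D) = (-14 + D)*(2*D) = 2*D*(-14 + D))
-1554*(J(-22) + p(16)) = -1554*(2*(-22)*(-14 - 22) + 2) = -1554*(2*(-22)*(-36) + 2) = -1554*(1584 + 2) = -1554*1586 = -2464644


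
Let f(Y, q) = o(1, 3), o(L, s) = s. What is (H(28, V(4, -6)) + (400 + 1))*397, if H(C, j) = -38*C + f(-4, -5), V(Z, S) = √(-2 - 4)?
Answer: -262020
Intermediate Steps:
f(Y, q) = 3
V(Z, S) = I*√6 (V(Z, S) = √(-6) = I*√6)
H(C, j) = 3 - 38*C (H(C, j) = -38*C + 3 = 3 - 38*C)
(H(28, V(4, -6)) + (400 + 1))*397 = ((3 - 38*28) + (400 + 1))*397 = ((3 - 1064) + 401)*397 = (-1061 + 401)*397 = -660*397 = -262020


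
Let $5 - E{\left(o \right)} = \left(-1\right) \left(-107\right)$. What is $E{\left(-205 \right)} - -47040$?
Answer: $46938$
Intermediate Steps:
$E{\left(o \right)} = -102$ ($E{\left(o \right)} = 5 - \left(-1\right) \left(-107\right) = 5 - 107 = -102$)
$E{\left(-205 \right)} - -47040 = -102 - -47040 = -102 + 47040 = 46938$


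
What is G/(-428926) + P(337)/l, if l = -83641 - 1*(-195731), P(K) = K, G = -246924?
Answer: 13911129611/24039157670 ≈ 0.57869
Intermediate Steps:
l = 112090 (l = -83641 + 195731 = 112090)
G/(-428926) + P(337)/l = -246924/(-428926) + 337/112090 = -246924*(-1/428926) + 337*(1/112090) = 123462/214463 + 337/112090 = 13911129611/24039157670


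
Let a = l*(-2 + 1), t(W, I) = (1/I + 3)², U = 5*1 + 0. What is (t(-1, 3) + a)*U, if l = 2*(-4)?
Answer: 860/9 ≈ 95.556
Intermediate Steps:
U = 5 (U = 5 + 0 = 5)
l = -8
t(W, I) = (3 + 1/I)²
a = 8 (a = -8*(-2 + 1) = -8*(-1) = 8)
(t(-1, 3) + a)*U = ((1 + 3*3)²/3² + 8)*5 = ((1 + 9)²/9 + 8)*5 = ((⅑)*10² + 8)*5 = ((⅑)*100 + 8)*5 = (100/9 + 8)*5 = (172/9)*5 = 860/9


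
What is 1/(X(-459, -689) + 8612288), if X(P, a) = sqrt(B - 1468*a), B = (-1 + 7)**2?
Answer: 269134/2317859486983 - sqrt(63218)/18542875895864 ≈ 1.1610e-7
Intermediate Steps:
B = 36 (B = 6**2 = 36)
X(P, a) = sqrt(36 - 1468*a)
1/(X(-459, -689) + 8612288) = 1/(2*sqrt(9 - 367*(-689)) + 8612288) = 1/(2*sqrt(9 + 252863) + 8612288) = 1/(2*sqrt(252872) + 8612288) = 1/(2*(2*sqrt(63218)) + 8612288) = 1/(4*sqrt(63218) + 8612288) = 1/(8612288 + 4*sqrt(63218))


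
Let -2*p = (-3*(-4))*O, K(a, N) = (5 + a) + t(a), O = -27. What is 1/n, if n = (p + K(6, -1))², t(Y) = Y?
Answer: 1/32041 ≈ 3.1210e-5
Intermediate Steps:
K(a, N) = 5 + 2*a (K(a, N) = (5 + a) + a = 5 + 2*a)
p = 162 (p = -(-3*(-4))*(-27)/2 = -6*(-27) = -½*(-324) = 162)
n = 32041 (n = (162 + (5 + 2*6))² = (162 + (5 + 12))² = (162 + 17)² = 179² = 32041)
1/n = 1/32041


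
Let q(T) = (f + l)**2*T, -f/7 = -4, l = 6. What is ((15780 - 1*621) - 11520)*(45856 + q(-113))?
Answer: -308485308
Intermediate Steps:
f = 28 (f = -7*(-4) = 28)
q(T) = 1156*T (q(T) = (28 + 6)**2*T = 34**2*T = 1156*T)
((15780 - 1*621) - 11520)*(45856 + q(-113)) = ((15780 - 1*621) - 11520)*(45856 + 1156*(-113)) = ((15780 - 621) - 11520)*(45856 - 130628) = (15159 - 11520)*(-84772) = 3639*(-84772) = -308485308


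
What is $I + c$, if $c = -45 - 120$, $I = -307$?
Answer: $-472$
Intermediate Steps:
$c = -165$ ($c = -45 - 120 = -165$)
$I + c = -307 - 165 = -472$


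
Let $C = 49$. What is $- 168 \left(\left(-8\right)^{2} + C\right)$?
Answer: $-18984$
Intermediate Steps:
$- 168 \left(\left(-8\right)^{2} + C\right) = - 168 \left(\left(-8\right)^{2} + 49\right) = - 168 \left(64 + 49\right) = \left(-168\right) 113 = -18984$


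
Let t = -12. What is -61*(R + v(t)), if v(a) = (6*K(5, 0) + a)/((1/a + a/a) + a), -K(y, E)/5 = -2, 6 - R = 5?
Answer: 27023/133 ≈ 203.18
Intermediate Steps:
R = 1 (R = 6 - 1*5 = 6 - 5 = 1)
K(y, E) = 10 (K(y, E) = -5*(-2) = 10)
v(a) = (60 + a)/(1 + a + 1/a) (v(a) = (6*10 + a)/((1/a + a/a) + a) = (60 + a)/((1/a + 1) + a) = (60 + a)/((1 + 1/a) + a) = (60 + a)/(1 + a + 1/a))
-61*(R + v(t)) = -61*(1 - 12*(60 - 12)/(1 - 12 + (-12)²)) = -61*(1 - 12*48/(1 - 12 + 144)) = -61*(1 - 12*48/133) = -61*(1 - 12*1/133*48) = -61*(1 - 576/133) = -61*(-443/133) = 27023/133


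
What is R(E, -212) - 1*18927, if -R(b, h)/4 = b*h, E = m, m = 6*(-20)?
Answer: -120687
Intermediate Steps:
m = -120
E = -120
R(b, h) = -4*b*h
R(E, -212) - 1*18927 = -4*(-120)*(-212) - 1*18927 = -101760 - 18927 = -120687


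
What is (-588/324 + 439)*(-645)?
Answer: -2537860/9 ≈ -2.8198e+5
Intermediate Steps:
(-588/324 + 439)*(-645) = (-588*1/324 + 439)*(-645) = (-49/27 + 439)*(-645) = (11804/27)*(-645) = -2537860/9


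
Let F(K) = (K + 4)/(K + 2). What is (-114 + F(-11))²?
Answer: 1038361/81 ≈ 12819.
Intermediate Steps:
F(K) = (4 + K)/(2 + K)
(-114 + F(-11))² = (-114 + (4 - 11)/(2 - 11))² = (-114 - 7/(-9))² = (-114 - ⅑*(-7))² = (-114 + 7/9)² = (-1019/9)² = 1038361/81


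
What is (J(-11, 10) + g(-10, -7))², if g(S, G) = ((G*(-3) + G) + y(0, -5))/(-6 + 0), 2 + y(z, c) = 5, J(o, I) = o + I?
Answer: 529/36 ≈ 14.694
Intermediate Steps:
J(o, I) = I + o
y(z, c) = 3 (y(z, c) = -2 + 5 = 3)
g(S, G) = -½ + G/3 (g(S, G) = ((G*(-3) + G) + 3)/(-6 + 0) = ((-3*G + G) + 3)/(-6) = (-2*G + 3)*(-⅙) = (3 - 2*G)*(-⅙) = -½ + G/3)
(J(-11, 10) + g(-10, -7))² = ((10 - 11) + (-½ + (⅓)*(-7)))² = (-1 + (-½ - 7/3))² = (-1 - 17/6)² = (-23/6)² = 529/36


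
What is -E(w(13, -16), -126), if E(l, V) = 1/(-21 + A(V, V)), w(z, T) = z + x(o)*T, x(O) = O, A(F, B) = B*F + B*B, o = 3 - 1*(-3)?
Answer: -1/31731 ≈ -3.1515e-5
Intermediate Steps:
o = 6 (o = 3 + 3 = 6)
A(F, B) = B**2 + B*F (A(F, B) = B*F + B**2 = B**2 + B*F)
w(z, T) = z + 6*T
E(l, V) = 1/(-21 + 2*V**2) (E(l, V) = 1/(-21 + V*(V + V)) = 1/(-21 + V*(2*V)) = 1/(-21 + 2*V**2))
-E(w(13, -16), -126) = -1/(-21 + 2*(-126)**2) = -1/(-21 + 2*15876) = -1/(-21 + 31752) = -1/31731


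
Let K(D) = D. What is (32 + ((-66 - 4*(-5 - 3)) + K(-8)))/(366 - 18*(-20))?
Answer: -5/363 ≈ -0.013774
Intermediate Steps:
(32 + ((-66 - 4*(-5 - 3)) + K(-8)))/(366 - 18*(-20)) = (32 + ((-66 - 4*(-5 - 3)) - 8))/(366 - 18*(-20)) = (32 + ((-66 - 4*(-8)) - 8))/(366 + 360) = (32 + ((-66 + 32) - 8))/726 = (32 + (-34 - 8))*(1/726) = (32 - 42)*(1/726) = -10*1/726 = -5/363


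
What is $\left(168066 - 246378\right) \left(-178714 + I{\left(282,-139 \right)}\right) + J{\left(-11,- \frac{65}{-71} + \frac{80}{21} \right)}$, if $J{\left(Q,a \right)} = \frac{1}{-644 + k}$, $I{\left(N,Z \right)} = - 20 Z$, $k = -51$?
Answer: $\frac{9575531668559}{695} \approx 1.3778 \cdot 10^{10}$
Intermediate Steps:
$J{\left(Q,a \right)} = - \frac{1}{695}$ ($J{\left(Q,a \right)} = \frac{1}{-644 - 51} = \frac{1}{-695} = - \frac{1}{695}$)
$\left(168066 - 246378\right) \left(-178714 + I{\left(282,-139 \right)}\right) + J{\left(-11,- \frac{65}{-71} + \frac{80}{21} \right)} = \left(168066 - 246378\right) \left(-178714 - -2780\right) - \frac{1}{695} = - 78312 \left(-178714 + 2780\right) - \frac{1}{695} = \left(-78312\right) \left(-175934\right) - \frac{1}{695} = 13777743408 - \frac{1}{695} = \frac{9575531668559}{695}$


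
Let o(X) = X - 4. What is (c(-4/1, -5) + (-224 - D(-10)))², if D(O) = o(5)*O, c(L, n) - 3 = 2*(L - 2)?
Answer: 49729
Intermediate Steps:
o(X) = -4 + X
c(L, n) = -1 + 2*L (c(L, n) = 3 + 2*(L - 2) = 3 + 2*(-2 + L) = 3 + (-4 + 2*L) = -1 + 2*L)
D(O) = O (D(O) = (-4 + 5)*O = 1*O = O)
(c(-4/1, -5) + (-224 - D(-10)))² = ((-1 + 2*(-4/1)) + (-224 - 1*(-10)))² = ((-1 + 2*(-4*1)) + (-224 + 10))² = ((-1 + 2*(-4)) - 214)² = ((-1 - 8) - 214)² = (-9 - 214)² = (-223)² = 49729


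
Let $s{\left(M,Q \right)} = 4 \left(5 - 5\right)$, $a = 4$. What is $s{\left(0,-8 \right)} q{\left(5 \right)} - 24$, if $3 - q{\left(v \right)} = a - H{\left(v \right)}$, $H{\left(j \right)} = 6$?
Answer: $-24$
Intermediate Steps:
$s{\left(M,Q \right)} = 0$ ($s{\left(M,Q \right)} = 4 \cdot 0 = 0$)
$q{\left(v \right)} = 5$ ($q{\left(v \right)} = 3 - \left(4 - 6\right) = 3 - -2 = 3 + 2 = 5$)
$s{\left(0,-8 \right)} q{\left(5 \right)} - 24 = 0 \cdot 5 - 24 = 0 - 24 = -24$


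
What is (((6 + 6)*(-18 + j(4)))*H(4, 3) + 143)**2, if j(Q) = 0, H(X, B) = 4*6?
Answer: 25411681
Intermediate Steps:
H(X, B) = 24
(((6 + 6)*(-18 + j(4)))*H(4, 3) + 143)**2 = (((6 + 6)*(-18 + 0))*24 + 143)**2 = ((12*(-18))*24 + 143)**2 = (-216*24 + 143)**2 = (-5184 + 143)**2 = (-5041)**2 = 25411681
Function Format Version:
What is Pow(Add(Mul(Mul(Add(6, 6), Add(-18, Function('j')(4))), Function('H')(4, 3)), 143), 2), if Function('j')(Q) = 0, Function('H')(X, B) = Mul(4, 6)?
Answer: 25411681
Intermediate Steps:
Function('H')(X, B) = 24
Pow(Add(Mul(Mul(Add(6, 6), Add(-18, Function('j')(4))), Function('H')(4, 3)), 143), 2) = Pow(Add(Mul(Mul(Add(6, 6), Add(-18, 0)), 24), 143), 2) = Pow(Add(Mul(Mul(12, -18), 24), 143), 2) = Pow(Add(Mul(-216, 24), 143), 2) = Pow(Add(-5184, 143), 2) = Pow(-5041, 2) = 25411681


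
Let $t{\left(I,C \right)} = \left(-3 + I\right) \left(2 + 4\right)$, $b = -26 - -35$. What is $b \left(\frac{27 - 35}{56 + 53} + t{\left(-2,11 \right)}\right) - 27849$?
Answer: $- \frac{3065043}{109} \approx -28120.0$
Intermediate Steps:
$b = 9$ ($b = -26 + 35 = 9$)
$t{\left(I,C \right)} = -18 + 6 I$ ($t{\left(I,C \right)} = \left(-3 + I\right) 6 = -18 + 6 I$)
$b \left(\frac{27 - 35}{56 + 53} + t{\left(-2,11 \right)}\right) - 27849 = 9 \left(\frac{27 - 35}{56 + 53} + \left(-18 + 6 \left(-2\right)\right)\right) - 27849 = 9 \left(- \frac{8}{109} - 30\right) - 27849 = 9 \left(- \frac{3278}{109}\right) - 27849 = - \frac{29502}{109} - 27849 = - \frac{3065043}{109}$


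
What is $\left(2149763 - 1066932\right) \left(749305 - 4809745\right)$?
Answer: $-4396770305640$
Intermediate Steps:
$\left(2149763 - 1066932\right) \left(749305 - 4809745\right) = 1082831 \left(-4060440\right) = -4396770305640$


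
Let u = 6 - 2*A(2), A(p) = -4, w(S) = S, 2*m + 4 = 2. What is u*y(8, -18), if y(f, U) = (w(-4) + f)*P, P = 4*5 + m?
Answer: 1064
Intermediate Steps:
m = -1 (m = -2 + (1/2)*2 = -2 + 1 = -1)
u = 14 (u = 6 - 2*(-4) = 6 + 8 = 14)
P = 19 (P = 4*5 - 1 = 20 - 1 = 19)
y(f, U) = -76 + 19*f (y(f, U) = (-4 + f)*19 = -76 + 19*f)
u*y(8, -18) = 14*(-76 + 19*8) = 14*(-76 + 152) = 14*76 = 1064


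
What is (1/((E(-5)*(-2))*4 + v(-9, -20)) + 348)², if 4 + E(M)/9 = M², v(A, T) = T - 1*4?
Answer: 285719113729/2359296 ≈ 1.2110e+5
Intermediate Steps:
v(A, T) = -4 + T (v(A, T) = T - 4 = -4 + T)
E(M) = -36 + 9*M²
(1/((E(-5)*(-2))*4 + v(-9, -20)) + 348)² = (1/(((-36 + 9*(-5)²)*(-2))*4 + (-4 - 20)) + 348)² = (1/(((-36 + 9*25)*(-2))*4 - 24) + 348)² = (1/(((-36 + 225)*(-2))*4 - 24) + 348)² = (1/((189*(-2))*4 - 24) + 348)² = (1/(-378*4 - 24) + 348)² = (1/(-1512 - 24) + 348)² = (1/(-1536) + 348)² = (-1/1536 + 348)² = (534527/1536)² = 285719113729/2359296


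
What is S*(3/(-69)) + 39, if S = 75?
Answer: 822/23 ≈ 35.739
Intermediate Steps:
S*(3/(-69)) + 39 = 75*(3/(-69)) + 39 = 75*(3*(-1/69)) + 39 = 75*(-1/23) + 39 = -75/23 + 39 = 822/23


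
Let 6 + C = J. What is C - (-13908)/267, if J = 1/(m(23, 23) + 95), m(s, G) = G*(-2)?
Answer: 201087/4361 ≈ 46.110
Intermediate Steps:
m(s, G) = -2*G
J = 1/49 (J = 1/(-2*23 + 95) = 1/(-46 + 95) = 1/49 ≈ 0.020408)
C = -293/49 (C = -6 + 1/49 = -293/49 ≈ -5.9796)
C - (-13908)/267 = -293/49 - (-13908)/267 = -293/49 - 57*(-244/267) = -293/49 + 4636/89 = 201087/4361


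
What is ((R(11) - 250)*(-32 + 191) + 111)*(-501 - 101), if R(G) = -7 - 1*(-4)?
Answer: 24149832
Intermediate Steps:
R(G) = -3 (R(G) = -7 + 4 = -3)
((R(11) - 250)*(-32 + 191) + 111)*(-501 - 101) = ((-3 - 250)*(-32 + 191) + 111)*(-501 - 101) = (-253*159 + 111)*(-602) = (-40227 + 111)*(-602) = -40116*(-602) = 24149832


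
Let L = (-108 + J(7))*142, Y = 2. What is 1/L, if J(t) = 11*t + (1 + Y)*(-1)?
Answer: -1/4828 ≈ -0.00020713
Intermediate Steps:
J(t) = -3 + 11*t (J(t) = 11*t + (1 + 2)*(-1) = 11*t + 3*(-1) = 11*t - 3 = -3 + 11*t)
L = -4828 (L = (-108 + (-3 + 11*7))*142 = (-108 + (-3 + 77))*142 = (-108 + 74)*142 = -34*142 = -4828)
1/L = 1/(-4828) = -1/4828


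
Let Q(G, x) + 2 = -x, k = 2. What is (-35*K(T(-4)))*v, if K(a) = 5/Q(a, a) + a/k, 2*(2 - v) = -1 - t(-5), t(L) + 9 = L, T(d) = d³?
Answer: -623385/124 ≈ -5027.3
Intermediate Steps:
t(L) = -9 + L
Q(G, x) = -2 - x
v = -9/2 (v = 2 - (-1 - (-9 - 5))/2 = 2 - (-1 - 1*(-14))/2 = 2 - (-1 + 14)/2 = 2 - ½*13 = 2 - 13/2 = -9/2 ≈ -4.5000)
K(a) = a/2 + 5/(-2 - a) (K(a) = 5/(-2 - a) + a/2 = a/2 + 5/(-2 - a))
(-35*K(T(-4)))*v = -35*(-10 + (-4)³*(2 + (-4)³))/(2*(2 + (-4)³))*(-9/2) = -35*(-10 - 64*(2 - 64))/(2*(2 - 64))*(-9/2) = -35*(-10 - 64*(-62))/(2*(-62))*(-9/2) = -35*(-1)*(-10 + 3968)/(2*62)*(-9/2) = -35*(-1)*3958/(2*62)*(-9/2) = -35*(-1979/62)*(-9/2) = (69265/62)*(-9/2) = -623385/124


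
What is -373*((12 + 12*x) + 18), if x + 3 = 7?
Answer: -29094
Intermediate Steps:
x = 4 (x = -3 + 7 = 4)
-373*((12 + 12*x) + 18) = -373*((12 + 12*4) + 18) = -373*((12 + 48) + 18) = -373*(60 + 18) = -373*78 = -29094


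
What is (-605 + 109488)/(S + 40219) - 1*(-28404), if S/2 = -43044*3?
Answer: 6193241297/218045 ≈ 28404.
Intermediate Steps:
S = -258264 (S = 2*(-43044*3) = 2*(-129132) = -258264)
(-605 + 109488)/(S + 40219) - 1*(-28404) = (-605 + 109488)/(-258264 + 40219) - 1*(-28404) = 108883/(-218045) + 28404 = 108883*(-1/218045) + 28404 = -108883/218045 + 28404 = 6193241297/218045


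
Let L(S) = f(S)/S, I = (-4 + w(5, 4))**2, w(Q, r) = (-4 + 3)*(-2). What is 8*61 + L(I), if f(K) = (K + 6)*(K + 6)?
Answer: 513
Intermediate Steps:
w(Q, r) = 2 (w(Q, r) = -1*(-2) = 2)
f(K) = (6 + K)**2 (f(K) = (6 + K)*(6 + K) = (6 + K)**2)
I = 4 (I = (-4 + 2)**2 = (-2)**2 = 4)
L(S) = (6 + S)**2/S
8*61 + L(I) = 8*61 + (6 + 4)**2/4 = 488 + (1/4)*10**2 = 488 + (1/4)*100 = 488 + 25 = 513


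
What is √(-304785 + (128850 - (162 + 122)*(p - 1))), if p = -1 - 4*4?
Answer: I*√170823 ≈ 413.31*I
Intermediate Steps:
p = -17 (p = -1 - 16 = -17)
√(-304785 + (128850 - (162 + 122)*(p - 1))) = √(-304785 + (128850 - (162 + 122)*(-17 - 1))) = √(-304785 + (128850 - 284*(-18))) = √(-304785 + (128850 - 1*(-5112))) = √(-304785 + (128850 + 5112)) = √(-304785 + 133962) = √(-170823) = I*√170823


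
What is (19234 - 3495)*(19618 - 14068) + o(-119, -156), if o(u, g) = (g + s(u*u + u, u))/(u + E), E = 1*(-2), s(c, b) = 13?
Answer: 960865963/11 ≈ 8.7351e+7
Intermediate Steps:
E = -2
o(u, g) = (13 + g)/(-2 + u) (o(u, g) = (g + 13)/(u - 2) = (13 + g)/(-2 + u))
(19234 - 3495)*(19618 - 14068) + o(-119, -156) = (19234 - 3495)*(19618 - 14068) + (13 - 156)/(-2 - 119) = 15739*5550 - 143/(-121) = 87351450 - 1/121*(-143) = 87351450 + 13/11 = 960865963/11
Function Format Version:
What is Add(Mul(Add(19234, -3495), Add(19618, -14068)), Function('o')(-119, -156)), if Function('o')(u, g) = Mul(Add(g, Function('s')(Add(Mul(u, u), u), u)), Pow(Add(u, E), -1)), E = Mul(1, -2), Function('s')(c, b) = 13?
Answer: Rational(960865963, 11) ≈ 8.7351e+7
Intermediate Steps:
E = -2
Function('o')(u, g) = Mul(Pow(Add(-2, u), -1), Add(13, g)) (Function('o')(u, g) = Mul(Add(g, 13), Pow(Add(u, -2), -1)) = Mul(Add(13, g), Pow(Add(-2, u), -1)) = Mul(Pow(Add(-2, u), -1), Add(13, g)))
Add(Mul(Add(19234, -3495), Add(19618, -14068)), Function('o')(-119, -156)) = Add(Mul(Add(19234, -3495), Add(19618, -14068)), Mul(Pow(Add(-2, -119), -1), Add(13, -156))) = Add(Mul(15739, 5550), Mul(Pow(-121, -1), -143)) = Add(87351450, Mul(Rational(-1, 121), -143)) = Add(87351450, Rational(13, 11)) = Rational(960865963, 11)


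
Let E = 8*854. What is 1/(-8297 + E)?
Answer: -1/1465 ≈ -0.00068259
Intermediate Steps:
E = 6832
1/(-8297 + E) = 1/(-8297 + 6832) = 1/(-1465) = -1/1465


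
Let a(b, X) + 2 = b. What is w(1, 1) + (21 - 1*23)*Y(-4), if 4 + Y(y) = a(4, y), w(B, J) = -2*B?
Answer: 2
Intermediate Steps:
a(b, X) = -2 + b
Y(y) = -2 (Y(y) = -4 + (-2 + 4) = -4 + 2 = -2)
w(1, 1) + (21 - 1*23)*Y(-4) = -2*1 + (21 - 1*23)*(-2) = -2 + (21 - 23)*(-2) = -2 - 2*(-2) = -2 + 4 = 2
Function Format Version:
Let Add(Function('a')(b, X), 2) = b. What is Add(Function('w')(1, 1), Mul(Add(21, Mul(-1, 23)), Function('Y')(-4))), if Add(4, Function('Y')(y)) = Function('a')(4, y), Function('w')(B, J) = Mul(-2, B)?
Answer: 2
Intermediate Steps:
Function('a')(b, X) = Add(-2, b)
Function('Y')(y) = -2 (Function('Y')(y) = Add(-4, Add(-2, 4)) = Add(-4, 2) = -2)
Add(Function('w')(1, 1), Mul(Add(21, Mul(-1, 23)), Function('Y')(-4))) = Add(Mul(-2, 1), Mul(Add(21, Mul(-1, 23)), -2)) = Add(-2, Mul(Add(21, -23), -2)) = Add(-2, Mul(-2, -2)) = Add(-2, 4) = 2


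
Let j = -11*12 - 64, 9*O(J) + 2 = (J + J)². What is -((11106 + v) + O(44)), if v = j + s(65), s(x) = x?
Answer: -106517/9 ≈ -11835.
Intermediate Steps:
O(J) = -2/9 + 4*J²/9 (O(J) = -2/9 + (J + J)²/9 = -2/9 + (2*J)²/9 = -2/9 + (4*J²)/9 = -2/9 + 4*J²/9)
j = -196 (j = -132 - 64 = -196)
v = -131 (v = -196 + 65 = -131)
-((11106 + v) + O(44)) = -((11106 - 131) + (-2/9 + (4/9)*44²)) = -(10975 + (-2/9 + (4/9)*1936)) = -(10975 + (-2/9 + 7744/9)) = -(10975 + 7742/9) = -1*106517/9 = -106517/9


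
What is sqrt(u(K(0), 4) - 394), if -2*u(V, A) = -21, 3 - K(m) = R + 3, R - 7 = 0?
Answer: I*sqrt(1534)/2 ≈ 19.583*I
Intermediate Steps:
R = 7 (R = 7 + 0 = 7)
K(m) = -7 (K(m) = 3 - (7 + 3) = 3 - 1*10 = 3 - 10 = -7)
u(V, A) = 21/2 (u(V, A) = -1/2*(-21) = 21/2)
sqrt(u(K(0), 4) - 394) = sqrt(21/2 - 394) = sqrt(-767/2) = I*sqrt(1534)/2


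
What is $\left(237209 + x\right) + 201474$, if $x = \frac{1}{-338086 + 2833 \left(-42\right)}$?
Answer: $\frac{200509716175}{457072} \approx 4.3868 \cdot 10^{5}$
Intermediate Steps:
$x = - \frac{1}{457072}$ ($x = \frac{1}{-338086 - 118986} = \frac{1}{-457072} = - \frac{1}{457072} \approx -2.1878 \cdot 10^{-6}$)
$\left(237209 + x\right) + 201474 = \left(237209 - \frac{1}{457072}\right) + 201474 = \frac{108421592047}{457072} + 201474 = \frac{200509716175}{457072}$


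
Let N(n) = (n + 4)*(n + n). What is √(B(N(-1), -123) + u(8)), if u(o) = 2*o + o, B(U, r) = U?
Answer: 3*√2 ≈ 4.2426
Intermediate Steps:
N(n) = 2*n*(4 + n) (N(n) = (4 + n)*(2*n) = 2*n*(4 + n))
u(o) = 3*o
√(B(N(-1), -123) + u(8)) = √(2*(-1)*(4 - 1) + 3*8) = √(2*(-1)*3 + 24) = √(-6 + 24) = √18 = 3*√2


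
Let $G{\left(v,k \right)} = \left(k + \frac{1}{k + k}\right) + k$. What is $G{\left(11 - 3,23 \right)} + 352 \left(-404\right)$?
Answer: $- \frac{6539451}{46} \approx -1.4216 \cdot 10^{5}$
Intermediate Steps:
$G{\left(v,k \right)} = \frac{1}{2 k} + 2 k$ ($G{\left(v,k \right)} = \left(k + \frac{1}{2 k}\right) + k = \frac{1}{2 k} + 2 k$)
$G{\left(11 - 3,23 \right)} + 352 \left(-404\right) = \left(\frac{1}{2 \cdot 23} + 2 \cdot 23\right) + 352 \left(-404\right) = \left(\frac{1}{2} \cdot \frac{1}{23} + 46\right) - 142208 = \left(\frac{1}{46} + 46\right) - 142208 = \frac{2117}{46} - 142208 = - \frac{6539451}{46}$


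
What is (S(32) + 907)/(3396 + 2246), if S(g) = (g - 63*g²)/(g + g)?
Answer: -201/11284 ≈ -0.017813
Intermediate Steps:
S(g) = (g - 63*g²)/(2*g) (S(g) = (g - 63*g²)/((2*g)) = (g - 63*g²)*(1/(2*g)) = (g - 63*g²)/(2*g))
(S(32) + 907)/(3396 + 2246) = ((½ - 63/2*32) + 907)/(3396 + 2246) = ((½ - 1008) + 907)/5642 = (-2015/2 + 907)*(1/5642) = -201/2*1/5642 = -201/11284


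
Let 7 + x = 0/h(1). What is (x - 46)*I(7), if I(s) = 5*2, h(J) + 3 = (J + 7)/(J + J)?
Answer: -530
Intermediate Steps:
h(J) = -3 + (7 + J)/(2*J) (h(J) = -3 + (J + 7)/(J + J) = -3 + (7 + J)/((2*J)) = -3 + (7 + J)*(1/(2*J)) = -3 + (7 + J)/(2*J))
I(s) = 10
x = -7 (x = -7 + 0/(((½)*(7 - 5*1)/1)) = -7 + 0/(((½)*1*(7 - 5))) = -7 + 0/(((½)*1*2)) = -7 + 0/1 = -7 + 0*1 = -7 + 0 = -7)
(x - 46)*I(7) = (-7 - 46)*10 = -53*10 = -530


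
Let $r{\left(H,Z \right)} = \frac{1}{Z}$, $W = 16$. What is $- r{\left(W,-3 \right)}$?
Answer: $\frac{1}{3} \approx 0.33333$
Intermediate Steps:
$- r{\left(W,-3 \right)} = - \frac{1}{-3} = \left(-1\right) \left(- \frac{1}{3}\right) = \frac{1}{3}$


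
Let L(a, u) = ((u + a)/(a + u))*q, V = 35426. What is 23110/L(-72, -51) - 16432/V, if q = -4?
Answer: -204690147/35426 ≈ -5778.0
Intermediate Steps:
L(a, u) = -4 (L(a, u) = ((u + a)/(a + u))*(-4) = ((a + u)/(a + u))*(-4) = 1*(-4) = -4)
23110/L(-72, -51) - 16432/V = 23110/(-4) - 16432/35426 = 23110*(-¼) - 16432*1/35426 = -11555/2 - 8216/17713 = -204690147/35426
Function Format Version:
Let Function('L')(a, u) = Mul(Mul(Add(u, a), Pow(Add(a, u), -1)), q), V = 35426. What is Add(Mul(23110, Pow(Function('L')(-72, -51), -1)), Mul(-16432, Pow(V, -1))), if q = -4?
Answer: Rational(-204690147, 35426) ≈ -5778.0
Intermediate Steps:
Function('L')(a, u) = -4 (Function('L')(a, u) = Mul(Mul(Add(u, a), Pow(Add(a, u), -1)), -4) = Mul(Mul(Add(a, u), Pow(Add(a, u), -1)), -4) = Mul(1, -4) = -4)
Add(Mul(23110, Pow(Function('L')(-72, -51), -1)), Mul(-16432, Pow(V, -1))) = Add(Mul(23110, Pow(-4, -1)), Mul(-16432, Pow(35426, -1))) = Add(Mul(23110, Rational(-1, 4)), Mul(-16432, Rational(1, 35426))) = Add(Rational(-11555, 2), Rational(-8216, 17713)) = Rational(-204690147, 35426)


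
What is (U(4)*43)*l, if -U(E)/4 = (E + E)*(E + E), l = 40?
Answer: -440320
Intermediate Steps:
U(E) = -16*E**2 (U(E) = -4*(E + E)*(E + E) = -4*2*E*2*E = -16*E**2)
(U(4)*43)*l = (-16*4**2*43)*40 = (-16*16*43)*40 = -256*43*40 = -11008*40 = -440320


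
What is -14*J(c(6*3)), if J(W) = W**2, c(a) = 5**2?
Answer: -8750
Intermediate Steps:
c(a) = 25
-14*J(c(6*3)) = -14*25**2 = -14*625 = -8750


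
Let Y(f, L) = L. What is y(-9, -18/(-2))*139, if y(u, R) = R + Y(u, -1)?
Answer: 1112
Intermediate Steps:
y(u, R) = -1 + R (y(u, R) = R - 1 = -1 + R)
y(-9, -18/(-2))*139 = (-1 - 18/(-2))*139 = (-1 - 18*(-1/2))*139 = (-1 + 9)*139 = 8*139 = 1112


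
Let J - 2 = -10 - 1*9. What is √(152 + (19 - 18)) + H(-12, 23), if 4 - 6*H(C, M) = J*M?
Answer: 395/6 + 3*√17 ≈ 78.203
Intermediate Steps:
J = -17 (J = 2 + (-10 - 1*9) = 2 + (-10 - 9) = 2 - 19 = -17)
H(C, M) = ⅔ + 17*M/6 (H(C, M) = ⅔ - (-17)*M/6 = ⅔ + 17*M/6)
√(152 + (19 - 18)) + H(-12, 23) = √(152 + (19 - 18)) + (⅔ + (17/6)*23) = √(152 + 1) + (⅔ + 391/6) = √153 + 395/6 = 3*√17 + 395/6 = 395/6 + 3*√17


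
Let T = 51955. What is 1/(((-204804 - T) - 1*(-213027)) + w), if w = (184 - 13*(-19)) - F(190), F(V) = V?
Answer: -1/43491 ≈ -2.2993e-5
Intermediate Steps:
w = 241 (w = (184 - 13*(-19)) - 1*190 = (184 + 247) - 190 = 431 - 190 = 241)
1/(((-204804 - T) - 1*(-213027)) + w) = 1/(((-204804 - 1*51955) - 1*(-213027)) + 241) = 1/(((-204804 - 51955) + 213027) + 241) = 1/((-256759 + 213027) + 241) = 1/(-43732 + 241) = 1/(-43491) = -1/43491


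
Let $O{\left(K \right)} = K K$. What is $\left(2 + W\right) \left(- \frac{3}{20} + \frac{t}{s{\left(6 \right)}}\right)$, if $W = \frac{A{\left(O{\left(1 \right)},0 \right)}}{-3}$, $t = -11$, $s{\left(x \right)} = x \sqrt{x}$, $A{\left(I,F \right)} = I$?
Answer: $- \frac{1}{4} - \frac{55 \sqrt{6}}{108} \approx -1.4974$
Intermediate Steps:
$O{\left(K \right)} = K^{2}$
$s{\left(x \right)} = x^{\frac{3}{2}}$
$W = - \frac{1}{3}$ ($W = \frac{1^{2}}{-3} = 1 \left(- \frac{1}{3}\right) = - \frac{1}{3} \approx -0.33333$)
$\left(2 + W\right) \left(- \frac{3}{20} + \frac{t}{s{\left(6 \right)}}\right) = \left(2 - \frac{1}{3}\right) \left(- \frac{3}{20} - \frac{11}{6^{\frac{3}{2}}}\right) = \frac{5 \left(\left(-3\right) \frac{1}{20} - \frac{11}{6 \sqrt{6}}\right)}{3} = \frac{5 \left(- \frac{3}{20} - 11 \frac{\sqrt{6}}{36}\right)}{3} = \frac{5 \left(- \frac{3}{20} - \frac{11 \sqrt{6}}{36}\right)}{3} = - \frac{1}{4} - \frac{55 \sqrt{6}}{108}$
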